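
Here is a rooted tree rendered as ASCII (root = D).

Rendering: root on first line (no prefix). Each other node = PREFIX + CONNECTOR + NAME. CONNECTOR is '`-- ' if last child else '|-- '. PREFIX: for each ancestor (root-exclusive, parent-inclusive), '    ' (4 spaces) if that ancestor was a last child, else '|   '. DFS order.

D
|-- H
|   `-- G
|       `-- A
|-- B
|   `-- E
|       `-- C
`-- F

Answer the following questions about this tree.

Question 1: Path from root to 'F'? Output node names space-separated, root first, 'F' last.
Walk down from root: D -> F

Answer: D F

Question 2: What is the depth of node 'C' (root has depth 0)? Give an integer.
Answer: 3

Derivation:
Path from root to C: D -> B -> E -> C
Depth = number of edges = 3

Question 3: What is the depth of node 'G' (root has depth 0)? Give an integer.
Answer: 2

Derivation:
Path from root to G: D -> H -> G
Depth = number of edges = 2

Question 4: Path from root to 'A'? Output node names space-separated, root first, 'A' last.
Answer: D H G A

Derivation:
Walk down from root: D -> H -> G -> A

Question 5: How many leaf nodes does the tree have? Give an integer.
Answer: 3

Derivation:
Leaves (nodes with no children): A, C, F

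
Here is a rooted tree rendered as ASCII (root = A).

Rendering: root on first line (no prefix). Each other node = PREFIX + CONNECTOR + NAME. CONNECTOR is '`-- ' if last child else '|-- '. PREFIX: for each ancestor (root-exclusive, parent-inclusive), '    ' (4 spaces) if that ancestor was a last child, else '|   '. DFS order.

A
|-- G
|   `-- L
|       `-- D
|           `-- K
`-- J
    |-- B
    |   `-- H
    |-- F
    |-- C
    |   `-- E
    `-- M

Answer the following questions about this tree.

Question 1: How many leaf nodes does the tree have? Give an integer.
Answer: 5

Derivation:
Leaves (nodes with no children): E, F, H, K, M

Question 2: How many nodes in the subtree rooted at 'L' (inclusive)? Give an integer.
Subtree rooted at L contains: D, K, L
Count = 3

Answer: 3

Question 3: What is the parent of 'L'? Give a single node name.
Scan adjacency: L appears as child of G

Answer: G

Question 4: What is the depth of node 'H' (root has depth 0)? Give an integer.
Path from root to H: A -> J -> B -> H
Depth = number of edges = 3

Answer: 3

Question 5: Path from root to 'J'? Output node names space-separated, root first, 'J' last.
Answer: A J

Derivation:
Walk down from root: A -> J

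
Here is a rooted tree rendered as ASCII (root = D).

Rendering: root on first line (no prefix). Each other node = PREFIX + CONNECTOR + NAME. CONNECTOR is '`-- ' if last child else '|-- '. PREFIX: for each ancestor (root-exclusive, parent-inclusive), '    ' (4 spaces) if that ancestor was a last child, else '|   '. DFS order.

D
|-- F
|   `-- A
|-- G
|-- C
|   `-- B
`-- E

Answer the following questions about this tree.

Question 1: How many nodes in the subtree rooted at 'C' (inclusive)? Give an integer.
Answer: 2

Derivation:
Subtree rooted at C contains: B, C
Count = 2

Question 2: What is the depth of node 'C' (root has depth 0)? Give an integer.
Path from root to C: D -> C
Depth = number of edges = 1

Answer: 1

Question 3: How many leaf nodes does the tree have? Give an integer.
Leaves (nodes with no children): A, B, E, G

Answer: 4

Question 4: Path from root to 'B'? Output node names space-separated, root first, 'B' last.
Answer: D C B

Derivation:
Walk down from root: D -> C -> B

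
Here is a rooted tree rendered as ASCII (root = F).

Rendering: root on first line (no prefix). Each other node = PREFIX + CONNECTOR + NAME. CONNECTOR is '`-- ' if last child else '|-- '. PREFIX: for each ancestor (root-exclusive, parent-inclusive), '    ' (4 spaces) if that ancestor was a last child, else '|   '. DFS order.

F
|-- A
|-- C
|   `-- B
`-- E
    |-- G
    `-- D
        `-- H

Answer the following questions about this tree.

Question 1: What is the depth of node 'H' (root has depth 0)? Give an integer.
Path from root to H: F -> E -> D -> H
Depth = number of edges = 3

Answer: 3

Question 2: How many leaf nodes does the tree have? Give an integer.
Leaves (nodes with no children): A, B, G, H

Answer: 4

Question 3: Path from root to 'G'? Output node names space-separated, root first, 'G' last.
Answer: F E G

Derivation:
Walk down from root: F -> E -> G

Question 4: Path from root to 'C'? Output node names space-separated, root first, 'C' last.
Answer: F C

Derivation:
Walk down from root: F -> C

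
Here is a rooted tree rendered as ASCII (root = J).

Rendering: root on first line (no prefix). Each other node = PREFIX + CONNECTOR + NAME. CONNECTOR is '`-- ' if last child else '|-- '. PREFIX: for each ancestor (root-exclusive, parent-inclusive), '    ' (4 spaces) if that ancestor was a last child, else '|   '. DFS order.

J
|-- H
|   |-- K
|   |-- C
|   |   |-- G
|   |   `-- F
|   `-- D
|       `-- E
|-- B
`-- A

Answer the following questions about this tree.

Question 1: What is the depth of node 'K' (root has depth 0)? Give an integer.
Answer: 2

Derivation:
Path from root to K: J -> H -> K
Depth = number of edges = 2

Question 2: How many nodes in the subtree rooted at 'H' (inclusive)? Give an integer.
Answer: 7

Derivation:
Subtree rooted at H contains: C, D, E, F, G, H, K
Count = 7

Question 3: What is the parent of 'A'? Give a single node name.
Scan adjacency: A appears as child of J

Answer: J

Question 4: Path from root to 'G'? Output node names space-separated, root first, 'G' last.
Answer: J H C G

Derivation:
Walk down from root: J -> H -> C -> G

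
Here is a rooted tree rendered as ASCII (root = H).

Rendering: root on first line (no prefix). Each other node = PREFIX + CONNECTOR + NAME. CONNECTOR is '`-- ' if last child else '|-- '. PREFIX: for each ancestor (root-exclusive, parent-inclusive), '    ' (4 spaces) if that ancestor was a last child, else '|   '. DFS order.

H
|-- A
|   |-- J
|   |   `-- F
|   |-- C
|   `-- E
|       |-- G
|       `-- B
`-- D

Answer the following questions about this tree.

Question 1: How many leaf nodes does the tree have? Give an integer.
Leaves (nodes with no children): B, C, D, F, G

Answer: 5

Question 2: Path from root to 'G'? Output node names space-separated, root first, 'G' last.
Answer: H A E G

Derivation:
Walk down from root: H -> A -> E -> G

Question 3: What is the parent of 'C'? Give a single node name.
Answer: A

Derivation:
Scan adjacency: C appears as child of A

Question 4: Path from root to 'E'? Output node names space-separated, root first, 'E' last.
Answer: H A E

Derivation:
Walk down from root: H -> A -> E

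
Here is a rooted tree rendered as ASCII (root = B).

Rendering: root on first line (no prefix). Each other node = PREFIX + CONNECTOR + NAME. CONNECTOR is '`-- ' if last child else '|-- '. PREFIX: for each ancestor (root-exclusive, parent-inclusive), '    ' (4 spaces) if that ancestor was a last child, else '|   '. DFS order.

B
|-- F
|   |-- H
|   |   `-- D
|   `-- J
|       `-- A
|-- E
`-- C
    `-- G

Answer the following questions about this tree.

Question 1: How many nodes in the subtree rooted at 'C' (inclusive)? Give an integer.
Subtree rooted at C contains: C, G
Count = 2

Answer: 2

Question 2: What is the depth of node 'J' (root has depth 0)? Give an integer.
Path from root to J: B -> F -> J
Depth = number of edges = 2

Answer: 2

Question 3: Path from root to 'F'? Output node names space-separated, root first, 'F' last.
Answer: B F

Derivation:
Walk down from root: B -> F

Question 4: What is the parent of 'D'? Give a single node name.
Scan adjacency: D appears as child of H

Answer: H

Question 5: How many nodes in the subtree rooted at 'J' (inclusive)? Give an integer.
Answer: 2

Derivation:
Subtree rooted at J contains: A, J
Count = 2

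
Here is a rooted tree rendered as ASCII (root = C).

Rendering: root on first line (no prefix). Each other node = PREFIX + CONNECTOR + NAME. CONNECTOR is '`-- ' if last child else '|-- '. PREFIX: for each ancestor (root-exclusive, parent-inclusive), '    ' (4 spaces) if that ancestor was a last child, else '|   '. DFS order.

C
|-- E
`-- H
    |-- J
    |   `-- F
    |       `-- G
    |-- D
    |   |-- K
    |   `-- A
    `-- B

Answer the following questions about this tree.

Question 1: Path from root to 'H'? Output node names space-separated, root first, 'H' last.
Answer: C H

Derivation:
Walk down from root: C -> H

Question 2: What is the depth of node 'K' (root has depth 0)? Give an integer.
Path from root to K: C -> H -> D -> K
Depth = number of edges = 3

Answer: 3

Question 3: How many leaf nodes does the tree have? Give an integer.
Leaves (nodes with no children): A, B, E, G, K

Answer: 5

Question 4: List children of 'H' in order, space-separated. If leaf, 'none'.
Answer: J D B

Derivation:
Node H's children (from adjacency): J, D, B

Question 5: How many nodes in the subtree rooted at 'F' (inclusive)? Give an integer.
Subtree rooted at F contains: F, G
Count = 2

Answer: 2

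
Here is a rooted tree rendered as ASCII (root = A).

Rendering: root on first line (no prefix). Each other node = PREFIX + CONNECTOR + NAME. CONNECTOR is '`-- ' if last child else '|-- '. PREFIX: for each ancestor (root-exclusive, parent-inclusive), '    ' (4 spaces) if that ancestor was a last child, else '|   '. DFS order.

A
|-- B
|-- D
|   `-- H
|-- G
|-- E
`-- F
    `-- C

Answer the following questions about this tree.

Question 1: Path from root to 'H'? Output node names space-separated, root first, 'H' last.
Answer: A D H

Derivation:
Walk down from root: A -> D -> H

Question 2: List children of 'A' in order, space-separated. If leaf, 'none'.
Answer: B D G E F

Derivation:
Node A's children (from adjacency): B, D, G, E, F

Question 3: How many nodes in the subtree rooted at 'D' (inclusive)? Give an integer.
Subtree rooted at D contains: D, H
Count = 2

Answer: 2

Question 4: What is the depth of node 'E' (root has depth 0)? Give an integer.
Path from root to E: A -> E
Depth = number of edges = 1

Answer: 1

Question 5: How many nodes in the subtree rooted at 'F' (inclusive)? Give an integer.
Answer: 2

Derivation:
Subtree rooted at F contains: C, F
Count = 2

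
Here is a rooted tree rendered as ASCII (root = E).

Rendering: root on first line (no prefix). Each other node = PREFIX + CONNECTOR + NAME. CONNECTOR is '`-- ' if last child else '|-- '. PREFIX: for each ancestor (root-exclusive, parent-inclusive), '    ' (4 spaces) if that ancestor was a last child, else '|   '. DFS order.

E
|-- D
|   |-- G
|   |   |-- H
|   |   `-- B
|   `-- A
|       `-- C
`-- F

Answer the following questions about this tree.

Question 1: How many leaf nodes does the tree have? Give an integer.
Leaves (nodes with no children): B, C, F, H

Answer: 4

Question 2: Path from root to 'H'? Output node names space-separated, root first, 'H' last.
Answer: E D G H

Derivation:
Walk down from root: E -> D -> G -> H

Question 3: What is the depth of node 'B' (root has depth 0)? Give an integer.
Answer: 3

Derivation:
Path from root to B: E -> D -> G -> B
Depth = number of edges = 3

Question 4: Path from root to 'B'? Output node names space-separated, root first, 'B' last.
Answer: E D G B

Derivation:
Walk down from root: E -> D -> G -> B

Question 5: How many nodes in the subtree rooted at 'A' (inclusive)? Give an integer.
Subtree rooted at A contains: A, C
Count = 2

Answer: 2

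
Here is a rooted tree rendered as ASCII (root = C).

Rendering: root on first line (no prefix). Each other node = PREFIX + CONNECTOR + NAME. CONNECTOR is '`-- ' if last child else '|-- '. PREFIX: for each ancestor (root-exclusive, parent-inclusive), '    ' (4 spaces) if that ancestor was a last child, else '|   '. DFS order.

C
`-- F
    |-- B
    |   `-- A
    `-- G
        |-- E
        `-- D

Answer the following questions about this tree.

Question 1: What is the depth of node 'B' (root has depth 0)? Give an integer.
Answer: 2

Derivation:
Path from root to B: C -> F -> B
Depth = number of edges = 2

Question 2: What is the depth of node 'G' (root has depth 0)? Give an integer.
Answer: 2

Derivation:
Path from root to G: C -> F -> G
Depth = number of edges = 2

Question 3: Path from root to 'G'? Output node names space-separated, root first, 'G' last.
Walk down from root: C -> F -> G

Answer: C F G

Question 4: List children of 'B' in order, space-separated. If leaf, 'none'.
Answer: A

Derivation:
Node B's children (from adjacency): A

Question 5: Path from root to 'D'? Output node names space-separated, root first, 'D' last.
Answer: C F G D

Derivation:
Walk down from root: C -> F -> G -> D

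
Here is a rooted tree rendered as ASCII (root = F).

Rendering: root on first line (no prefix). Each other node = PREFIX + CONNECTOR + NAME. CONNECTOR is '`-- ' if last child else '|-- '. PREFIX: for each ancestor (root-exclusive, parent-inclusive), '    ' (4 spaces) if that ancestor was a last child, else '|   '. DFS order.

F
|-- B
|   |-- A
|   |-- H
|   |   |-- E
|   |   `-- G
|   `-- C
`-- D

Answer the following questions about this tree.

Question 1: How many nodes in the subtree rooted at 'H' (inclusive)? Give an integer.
Answer: 3

Derivation:
Subtree rooted at H contains: E, G, H
Count = 3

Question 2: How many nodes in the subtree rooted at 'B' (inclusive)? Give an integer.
Answer: 6

Derivation:
Subtree rooted at B contains: A, B, C, E, G, H
Count = 6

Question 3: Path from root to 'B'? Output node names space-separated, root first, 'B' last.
Walk down from root: F -> B

Answer: F B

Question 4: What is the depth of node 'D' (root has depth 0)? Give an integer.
Path from root to D: F -> D
Depth = number of edges = 1

Answer: 1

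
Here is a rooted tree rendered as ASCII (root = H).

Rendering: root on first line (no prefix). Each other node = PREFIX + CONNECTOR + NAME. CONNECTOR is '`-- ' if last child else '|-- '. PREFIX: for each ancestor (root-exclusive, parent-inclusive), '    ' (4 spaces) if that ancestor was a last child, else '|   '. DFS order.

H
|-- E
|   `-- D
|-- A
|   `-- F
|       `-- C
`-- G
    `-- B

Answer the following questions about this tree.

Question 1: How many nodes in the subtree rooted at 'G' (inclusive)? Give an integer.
Subtree rooted at G contains: B, G
Count = 2

Answer: 2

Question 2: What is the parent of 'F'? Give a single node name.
Answer: A

Derivation:
Scan adjacency: F appears as child of A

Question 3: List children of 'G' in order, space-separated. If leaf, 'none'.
Answer: B

Derivation:
Node G's children (from adjacency): B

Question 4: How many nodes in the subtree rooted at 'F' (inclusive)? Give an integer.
Answer: 2

Derivation:
Subtree rooted at F contains: C, F
Count = 2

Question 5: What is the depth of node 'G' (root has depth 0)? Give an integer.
Answer: 1

Derivation:
Path from root to G: H -> G
Depth = number of edges = 1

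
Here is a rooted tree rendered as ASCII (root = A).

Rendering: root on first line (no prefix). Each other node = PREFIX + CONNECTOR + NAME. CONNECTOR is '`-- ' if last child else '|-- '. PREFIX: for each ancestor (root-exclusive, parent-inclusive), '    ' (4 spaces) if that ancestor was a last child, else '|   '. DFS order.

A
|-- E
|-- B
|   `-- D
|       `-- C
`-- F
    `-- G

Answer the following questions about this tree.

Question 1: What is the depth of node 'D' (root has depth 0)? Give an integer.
Answer: 2

Derivation:
Path from root to D: A -> B -> D
Depth = number of edges = 2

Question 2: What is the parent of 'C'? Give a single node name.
Answer: D

Derivation:
Scan adjacency: C appears as child of D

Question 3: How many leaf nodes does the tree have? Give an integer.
Answer: 3

Derivation:
Leaves (nodes with no children): C, E, G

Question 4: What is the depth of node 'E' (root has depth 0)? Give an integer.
Path from root to E: A -> E
Depth = number of edges = 1

Answer: 1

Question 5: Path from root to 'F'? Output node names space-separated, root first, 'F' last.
Answer: A F

Derivation:
Walk down from root: A -> F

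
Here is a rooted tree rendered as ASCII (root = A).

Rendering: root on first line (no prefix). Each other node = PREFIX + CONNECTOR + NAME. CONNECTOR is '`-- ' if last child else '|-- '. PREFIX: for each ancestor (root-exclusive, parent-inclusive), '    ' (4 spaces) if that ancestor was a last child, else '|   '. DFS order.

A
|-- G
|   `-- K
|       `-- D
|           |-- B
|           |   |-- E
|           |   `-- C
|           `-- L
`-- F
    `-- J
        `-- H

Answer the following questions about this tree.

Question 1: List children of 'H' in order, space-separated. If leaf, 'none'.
Node H's children (from adjacency): (leaf)

Answer: none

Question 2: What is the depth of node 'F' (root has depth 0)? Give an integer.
Answer: 1

Derivation:
Path from root to F: A -> F
Depth = number of edges = 1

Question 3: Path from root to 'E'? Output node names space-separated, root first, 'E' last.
Walk down from root: A -> G -> K -> D -> B -> E

Answer: A G K D B E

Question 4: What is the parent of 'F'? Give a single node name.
Scan adjacency: F appears as child of A

Answer: A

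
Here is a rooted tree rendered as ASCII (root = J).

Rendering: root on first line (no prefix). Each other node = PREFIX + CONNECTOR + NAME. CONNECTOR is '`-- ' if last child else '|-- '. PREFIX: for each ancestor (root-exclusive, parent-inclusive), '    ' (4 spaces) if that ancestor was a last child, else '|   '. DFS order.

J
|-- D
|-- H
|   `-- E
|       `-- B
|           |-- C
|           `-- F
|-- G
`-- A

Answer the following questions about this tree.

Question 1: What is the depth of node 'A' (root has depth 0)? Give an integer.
Path from root to A: J -> A
Depth = number of edges = 1

Answer: 1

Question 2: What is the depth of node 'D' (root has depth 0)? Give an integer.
Answer: 1

Derivation:
Path from root to D: J -> D
Depth = number of edges = 1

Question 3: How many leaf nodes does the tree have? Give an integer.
Answer: 5

Derivation:
Leaves (nodes with no children): A, C, D, F, G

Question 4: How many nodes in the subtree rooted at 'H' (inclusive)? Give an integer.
Subtree rooted at H contains: B, C, E, F, H
Count = 5

Answer: 5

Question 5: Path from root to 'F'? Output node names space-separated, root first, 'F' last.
Answer: J H E B F

Derivation:
Walk down from root: J -> H -> E -> B -> F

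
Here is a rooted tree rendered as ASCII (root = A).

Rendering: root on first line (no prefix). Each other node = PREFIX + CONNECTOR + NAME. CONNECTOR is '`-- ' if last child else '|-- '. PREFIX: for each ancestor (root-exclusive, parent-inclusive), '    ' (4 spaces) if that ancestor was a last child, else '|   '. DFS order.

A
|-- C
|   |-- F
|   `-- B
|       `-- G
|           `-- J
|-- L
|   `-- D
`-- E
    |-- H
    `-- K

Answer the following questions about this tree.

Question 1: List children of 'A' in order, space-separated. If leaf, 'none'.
Node A's children (from adjacency): C, L, E

Answer: C L E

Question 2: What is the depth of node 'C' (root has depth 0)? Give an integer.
Path from root to C: A -> C
Depth = number of edges = 1

Answer: 1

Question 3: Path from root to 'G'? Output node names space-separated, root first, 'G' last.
Answer: A C B G

Derivation:
Walk down from root: A -> C -> B -> G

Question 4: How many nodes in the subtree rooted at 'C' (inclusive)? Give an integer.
Subtree rooted at C contains: B, C, F, G, J
Count = 5

Answer: 5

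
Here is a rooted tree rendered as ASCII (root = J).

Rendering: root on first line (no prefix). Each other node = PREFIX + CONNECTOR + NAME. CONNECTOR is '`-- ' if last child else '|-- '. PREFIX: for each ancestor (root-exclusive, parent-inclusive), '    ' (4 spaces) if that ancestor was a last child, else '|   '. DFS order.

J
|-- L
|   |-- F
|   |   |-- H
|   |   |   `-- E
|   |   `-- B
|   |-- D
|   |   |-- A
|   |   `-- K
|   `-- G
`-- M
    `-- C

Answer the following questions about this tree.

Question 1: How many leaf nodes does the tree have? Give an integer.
Leaves (nodes with no children): A, B, C, E, G, K

Answer: 6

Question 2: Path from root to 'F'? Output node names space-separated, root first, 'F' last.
Answer: J L F

Derivation:
Walk down from root: J -> L -> F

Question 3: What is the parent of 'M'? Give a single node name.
Answer: J

Derivation:
Scan adjacency: M appears as child of J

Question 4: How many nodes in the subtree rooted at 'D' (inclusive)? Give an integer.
Answer: 3

Derivation:
Subtree rooted at D contains: A, D, K
Count = 3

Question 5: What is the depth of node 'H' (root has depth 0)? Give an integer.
Path from root to H: J -> L -> F -> H
Depth = number of edges = 3

Answer: 3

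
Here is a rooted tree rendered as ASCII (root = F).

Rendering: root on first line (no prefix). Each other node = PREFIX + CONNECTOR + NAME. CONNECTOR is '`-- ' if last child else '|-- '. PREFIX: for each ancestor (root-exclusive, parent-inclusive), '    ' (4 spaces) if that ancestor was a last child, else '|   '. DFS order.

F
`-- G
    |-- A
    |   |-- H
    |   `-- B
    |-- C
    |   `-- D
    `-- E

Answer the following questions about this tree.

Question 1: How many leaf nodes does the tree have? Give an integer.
Answer: 4

Derivation:
Leaves (nodes with no children): B, D, E, H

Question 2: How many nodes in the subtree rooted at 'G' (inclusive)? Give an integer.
Subtree rooted at G contains: A, B, C, D, E, G, H
Count = 7

Answer: 7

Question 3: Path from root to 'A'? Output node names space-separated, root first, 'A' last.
Answer: F G A

Derivation:
Walk down from root: F -> G -> A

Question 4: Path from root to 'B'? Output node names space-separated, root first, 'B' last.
Answer: F G A B

Derivation:
Walk down from root: F -> G -> A -> B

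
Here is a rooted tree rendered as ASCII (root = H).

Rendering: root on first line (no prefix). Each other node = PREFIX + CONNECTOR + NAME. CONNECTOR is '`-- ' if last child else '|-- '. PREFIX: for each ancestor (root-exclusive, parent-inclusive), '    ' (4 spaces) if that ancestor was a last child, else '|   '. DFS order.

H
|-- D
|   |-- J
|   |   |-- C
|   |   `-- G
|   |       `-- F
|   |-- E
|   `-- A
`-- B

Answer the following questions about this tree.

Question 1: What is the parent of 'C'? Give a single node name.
Scan adjacency: C appears as child of J

Answer: J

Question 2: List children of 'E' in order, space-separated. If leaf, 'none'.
Node E's children (from adjacency): (leaf)

Answer: none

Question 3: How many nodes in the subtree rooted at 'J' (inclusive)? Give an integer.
Answer: 4

Derivation:
Subtree rooted at J contains: C, F, G, J
Count = 4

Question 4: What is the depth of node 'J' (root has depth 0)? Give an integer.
Answer: 2

Derivation:
Path from root to J: H -> D -> J
Depth = number of edges = 2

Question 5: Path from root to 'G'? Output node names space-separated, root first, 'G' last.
Answer: H D J G

Derivation:
Walk down from root: H -> D -> J -> G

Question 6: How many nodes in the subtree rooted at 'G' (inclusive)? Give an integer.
Subtree rooted at G contains: F, G
Count = 2

Answer: 2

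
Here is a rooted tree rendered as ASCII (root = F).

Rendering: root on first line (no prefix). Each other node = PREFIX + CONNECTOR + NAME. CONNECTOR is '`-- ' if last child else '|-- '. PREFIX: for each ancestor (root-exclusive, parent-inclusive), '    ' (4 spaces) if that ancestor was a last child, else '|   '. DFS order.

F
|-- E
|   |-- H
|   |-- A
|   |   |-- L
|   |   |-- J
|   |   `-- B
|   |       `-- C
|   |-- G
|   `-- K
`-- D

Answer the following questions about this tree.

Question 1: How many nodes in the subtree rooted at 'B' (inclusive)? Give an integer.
Subtree rooted at B contains: B, C
Count = 2

Answer: 2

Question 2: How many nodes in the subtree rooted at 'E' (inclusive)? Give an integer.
Subtree rooted at E contains: A, B, C, E, G, H, J, K, L
Count = 9

Answer: 9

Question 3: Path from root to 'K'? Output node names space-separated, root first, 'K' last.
Answer: F E K

Derivation:
Walk down from root: F -> E -> K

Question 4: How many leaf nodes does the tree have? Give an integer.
Leaves (nodes with no children): C, D, G, H, J, K, L

Answer: 7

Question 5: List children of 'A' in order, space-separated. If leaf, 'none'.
Answer: L J B

Derivation:
Node A's children (from adjacency): L, J, B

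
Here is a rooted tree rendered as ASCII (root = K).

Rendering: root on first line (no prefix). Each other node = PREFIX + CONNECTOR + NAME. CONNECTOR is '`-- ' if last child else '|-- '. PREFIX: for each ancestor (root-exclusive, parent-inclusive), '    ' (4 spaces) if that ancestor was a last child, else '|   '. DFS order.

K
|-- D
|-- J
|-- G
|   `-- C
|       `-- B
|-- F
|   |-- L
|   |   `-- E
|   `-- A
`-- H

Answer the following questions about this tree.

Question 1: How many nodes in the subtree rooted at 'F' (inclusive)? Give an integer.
Answer: 4

Derivation:
Subtree rooted at F contains: A, E, F, L
Count = 4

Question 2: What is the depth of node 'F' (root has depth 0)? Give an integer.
Answer: 1

Derivation:
Path from root to F: K -> F
Depth = number of edges = 1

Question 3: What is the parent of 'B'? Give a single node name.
Answer: C

Derivation:
Scan adjacency: B appears as child of C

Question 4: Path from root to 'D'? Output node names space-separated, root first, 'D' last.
Walk down from root: K -> D

Answer: K D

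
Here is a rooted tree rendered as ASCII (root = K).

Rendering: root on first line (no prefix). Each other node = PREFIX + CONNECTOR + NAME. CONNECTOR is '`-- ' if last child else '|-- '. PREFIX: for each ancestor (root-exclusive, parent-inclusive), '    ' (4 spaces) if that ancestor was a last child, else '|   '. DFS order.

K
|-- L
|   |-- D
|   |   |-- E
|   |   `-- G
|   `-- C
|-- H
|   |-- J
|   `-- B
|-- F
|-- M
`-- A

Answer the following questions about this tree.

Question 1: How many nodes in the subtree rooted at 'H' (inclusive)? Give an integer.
Subtree rooted at H contains: B, H, J
Count = 3

Answer: 3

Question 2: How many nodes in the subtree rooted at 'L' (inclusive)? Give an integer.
Answer: 5

Derivation:
Subtree rooted at L contains: C, D, E, G, L
Count = 5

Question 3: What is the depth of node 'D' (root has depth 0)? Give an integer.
Answer: 2

Derivation:
Path from root to D: K -> L -> D
Depth = number of edges = 2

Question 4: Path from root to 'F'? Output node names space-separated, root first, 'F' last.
Walk down from root: K -> F

Answer: K F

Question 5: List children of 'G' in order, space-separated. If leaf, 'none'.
Node G's children (from adjacency): (leaf)

Answer: none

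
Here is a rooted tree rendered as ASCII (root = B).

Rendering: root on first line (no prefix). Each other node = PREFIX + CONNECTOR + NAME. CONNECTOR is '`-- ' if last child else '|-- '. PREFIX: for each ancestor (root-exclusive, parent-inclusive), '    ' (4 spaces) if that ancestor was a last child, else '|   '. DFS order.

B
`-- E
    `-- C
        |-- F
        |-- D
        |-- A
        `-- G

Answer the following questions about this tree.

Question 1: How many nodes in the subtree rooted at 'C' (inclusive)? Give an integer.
Subtree rooted at C contains: A, C, D, F, G
Count = 5

Answer: 5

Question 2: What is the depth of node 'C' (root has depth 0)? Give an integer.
Answer: 2

Derivation:
Path from root to C: B -> E -> C
Depth = number of edges = 2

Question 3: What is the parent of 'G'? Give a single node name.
Answer: C

Derivation:
Scan adjacency: G appears as child of C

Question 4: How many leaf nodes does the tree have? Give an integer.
Answer: 4

Derivation:
Leaves (nodes with no children): A, D, F, G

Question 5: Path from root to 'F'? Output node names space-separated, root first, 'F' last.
Answer: B E C F

Derivation:
Walk down from root: B -> E -> C -> F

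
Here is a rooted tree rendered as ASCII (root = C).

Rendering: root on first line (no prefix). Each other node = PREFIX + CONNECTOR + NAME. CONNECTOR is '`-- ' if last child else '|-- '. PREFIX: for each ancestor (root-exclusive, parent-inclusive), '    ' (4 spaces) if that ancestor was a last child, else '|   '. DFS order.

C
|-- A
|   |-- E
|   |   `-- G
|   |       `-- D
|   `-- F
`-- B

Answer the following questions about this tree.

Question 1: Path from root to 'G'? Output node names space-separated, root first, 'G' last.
Walk down from root: C -> A -> E -> G

Answer: C A E G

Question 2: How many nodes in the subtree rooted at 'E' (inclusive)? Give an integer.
Subtree rooted at E contains: D, E, G
Count = 3

Answer: 3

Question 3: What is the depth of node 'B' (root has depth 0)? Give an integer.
Answer: 1

Derivation:
Path from root to B: C -> B
Depth = number of edges = 1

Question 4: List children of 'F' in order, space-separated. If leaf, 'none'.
Answer: none

Derivation:
Node F's children (from adjacency): (leaf)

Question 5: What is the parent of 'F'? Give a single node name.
Answer: A

Derivation:
Scan adjacency: F appears as child of A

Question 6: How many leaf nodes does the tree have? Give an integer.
Answer: 3

Derivation:
Leaves (nodes with no children): B, D, F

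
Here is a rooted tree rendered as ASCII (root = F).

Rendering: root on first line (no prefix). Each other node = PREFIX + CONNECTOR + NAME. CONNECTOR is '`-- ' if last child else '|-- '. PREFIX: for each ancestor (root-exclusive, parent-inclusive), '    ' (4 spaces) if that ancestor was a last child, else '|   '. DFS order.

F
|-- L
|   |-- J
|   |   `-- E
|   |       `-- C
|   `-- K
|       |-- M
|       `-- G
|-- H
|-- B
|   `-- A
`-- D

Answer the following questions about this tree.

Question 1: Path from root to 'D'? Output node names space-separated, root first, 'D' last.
Answer: F D

Derivation:
Walk down from root: F -> D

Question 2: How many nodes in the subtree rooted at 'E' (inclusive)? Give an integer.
Answer: 2

Derivation:
Subtree rooted at E contains: C, E
Count = 2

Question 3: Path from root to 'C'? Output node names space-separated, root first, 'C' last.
Walk down from root: F -> L -> J -> E -> C

Answer: F L J E C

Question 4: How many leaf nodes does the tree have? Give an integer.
Leaves (nodes with no children): A, C, D, G, H, M

Answer: 6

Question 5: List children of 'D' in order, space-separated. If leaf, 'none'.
Answer: none

Derivation:
Node D's children (from adjacency): (leaf)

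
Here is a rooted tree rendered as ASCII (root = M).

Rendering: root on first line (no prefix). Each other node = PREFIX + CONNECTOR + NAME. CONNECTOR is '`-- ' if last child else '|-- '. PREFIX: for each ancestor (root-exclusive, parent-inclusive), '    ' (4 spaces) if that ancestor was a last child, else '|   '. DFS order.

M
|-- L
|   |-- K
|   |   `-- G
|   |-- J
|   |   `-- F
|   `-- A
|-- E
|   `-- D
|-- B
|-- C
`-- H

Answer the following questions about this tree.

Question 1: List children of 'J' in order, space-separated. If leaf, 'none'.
Node J's children (from adjacency): F

Answer: F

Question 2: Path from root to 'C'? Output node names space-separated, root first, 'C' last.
Walk down from root: M -> C

Answer: M C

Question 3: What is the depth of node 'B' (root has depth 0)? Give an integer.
Path from root to B: M -> B
Depth = number of edges = 1

Answer: 1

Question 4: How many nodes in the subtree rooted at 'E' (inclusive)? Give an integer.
Answer: 2

Derivation:
Subtree rooted at E contains: D, E
Count = 2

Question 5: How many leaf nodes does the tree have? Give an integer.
Answer: 7

Derivation:
Leaves (nodes with no children): A, B, C, D, F, G, H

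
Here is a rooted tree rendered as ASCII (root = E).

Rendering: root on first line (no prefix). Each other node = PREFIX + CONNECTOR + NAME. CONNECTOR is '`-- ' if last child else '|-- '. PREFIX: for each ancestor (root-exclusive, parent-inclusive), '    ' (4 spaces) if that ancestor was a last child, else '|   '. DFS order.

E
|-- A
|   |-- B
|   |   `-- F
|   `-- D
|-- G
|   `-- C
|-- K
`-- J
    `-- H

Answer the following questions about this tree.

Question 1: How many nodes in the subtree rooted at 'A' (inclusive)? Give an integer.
Answer: 4

Derivation:
Subtree rooted at A contains: A, B, D, F
Count = 4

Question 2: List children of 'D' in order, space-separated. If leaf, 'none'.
Answer: none

Derivation:
Node D's children (from adjacency): (leaf)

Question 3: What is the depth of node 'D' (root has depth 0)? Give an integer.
Answer: 2

Derivation:
Path from root to D: E -> A -> D
Depth = number of edges = 2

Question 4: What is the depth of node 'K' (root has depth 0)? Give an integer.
Answer: 1

Derivation:
Path from root to K: E -> K
Depth = number of edges = 1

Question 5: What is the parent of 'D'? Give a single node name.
Answer: A

Derivation:
Scan adjacency: D appears as child of A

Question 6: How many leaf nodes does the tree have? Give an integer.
Answer: 5

Derivation:
Leaves (nodes with no children): C, D, F, H, K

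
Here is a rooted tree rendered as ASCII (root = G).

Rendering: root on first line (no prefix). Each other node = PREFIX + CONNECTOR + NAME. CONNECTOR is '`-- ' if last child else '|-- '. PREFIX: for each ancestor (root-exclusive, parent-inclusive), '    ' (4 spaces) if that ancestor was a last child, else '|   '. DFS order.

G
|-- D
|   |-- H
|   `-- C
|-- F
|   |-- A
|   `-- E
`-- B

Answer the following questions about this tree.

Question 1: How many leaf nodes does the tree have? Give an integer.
Answer: 5

Derivation:
Leaves (nodes with no children): A, B, C, E, H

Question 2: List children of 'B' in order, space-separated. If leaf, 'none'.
Node B's children (from adjacency): (leaf)

Answer: none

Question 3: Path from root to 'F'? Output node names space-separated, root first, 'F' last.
Answer: G F

Derivation:
Walk down from root: G -> F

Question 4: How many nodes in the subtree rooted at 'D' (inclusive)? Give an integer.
Answer: 3

Derivation:
Subtree rooted at D contains: C, D, H
Count = 3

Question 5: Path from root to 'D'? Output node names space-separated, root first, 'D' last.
Answer: G D

Derivation:
Walk down from root: G -> D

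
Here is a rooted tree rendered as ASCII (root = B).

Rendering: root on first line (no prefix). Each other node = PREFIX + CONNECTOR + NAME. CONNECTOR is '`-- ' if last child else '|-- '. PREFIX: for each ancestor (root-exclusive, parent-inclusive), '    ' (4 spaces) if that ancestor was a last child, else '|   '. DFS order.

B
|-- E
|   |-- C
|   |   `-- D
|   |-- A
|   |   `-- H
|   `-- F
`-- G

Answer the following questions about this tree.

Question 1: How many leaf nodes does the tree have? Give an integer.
Answer: 4

Derivation:
Leaves (nodes with no children): D, F, G, H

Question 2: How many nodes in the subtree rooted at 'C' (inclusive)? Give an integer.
Answer: 2

Derivation:
Subtree rooted at C contains: C, D
Count = 2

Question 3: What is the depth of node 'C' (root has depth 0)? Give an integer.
Path from root to C: B -> E -> C
Depth = number of edges = 2

Answer: 2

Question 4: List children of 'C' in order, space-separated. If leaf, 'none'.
Answer: D

Derivation:
Node C's children (from adjacency): D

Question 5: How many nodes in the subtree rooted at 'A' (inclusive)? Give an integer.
Subtree rooted at A contains: A, H
Count = 2

Answer: 2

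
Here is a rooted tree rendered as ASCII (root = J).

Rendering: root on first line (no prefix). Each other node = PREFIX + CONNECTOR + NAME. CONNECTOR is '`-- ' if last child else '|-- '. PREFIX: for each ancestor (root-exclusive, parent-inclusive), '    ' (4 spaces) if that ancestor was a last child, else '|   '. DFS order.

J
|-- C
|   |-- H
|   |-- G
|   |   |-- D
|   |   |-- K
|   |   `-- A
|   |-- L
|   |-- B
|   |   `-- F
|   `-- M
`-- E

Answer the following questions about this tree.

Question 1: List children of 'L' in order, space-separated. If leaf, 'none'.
Node L's children (from adjacency): (leaf)

Answer: none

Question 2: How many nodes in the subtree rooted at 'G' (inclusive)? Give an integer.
Subtree rooted at G contains: A, D, G, K
Count = 4

Answer: 4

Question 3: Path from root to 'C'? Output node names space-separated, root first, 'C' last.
Walk down from root: J -> C

Answer: J C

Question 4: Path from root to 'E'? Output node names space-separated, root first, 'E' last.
Walk down from root: J -> E

Answer: J E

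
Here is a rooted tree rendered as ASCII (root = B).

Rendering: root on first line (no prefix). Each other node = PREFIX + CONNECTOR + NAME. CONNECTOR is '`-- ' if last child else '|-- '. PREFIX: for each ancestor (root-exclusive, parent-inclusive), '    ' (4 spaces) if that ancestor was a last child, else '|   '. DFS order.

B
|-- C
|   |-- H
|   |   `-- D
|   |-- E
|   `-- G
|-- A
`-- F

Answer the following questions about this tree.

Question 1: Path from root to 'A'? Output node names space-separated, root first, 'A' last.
Walk down from root: B -> A

Answer: B A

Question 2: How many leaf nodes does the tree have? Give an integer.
Leaves (nodes with no children): A, D, E, F, G

Answer: 5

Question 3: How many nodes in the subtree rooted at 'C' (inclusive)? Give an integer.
Subtree rooted at C contains: C, D, E, G, H
Count = 5

Answer: 5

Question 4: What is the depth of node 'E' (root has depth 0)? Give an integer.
Path from root to E: B -> C -> E
Depth = number of edges = 2

Answer: 2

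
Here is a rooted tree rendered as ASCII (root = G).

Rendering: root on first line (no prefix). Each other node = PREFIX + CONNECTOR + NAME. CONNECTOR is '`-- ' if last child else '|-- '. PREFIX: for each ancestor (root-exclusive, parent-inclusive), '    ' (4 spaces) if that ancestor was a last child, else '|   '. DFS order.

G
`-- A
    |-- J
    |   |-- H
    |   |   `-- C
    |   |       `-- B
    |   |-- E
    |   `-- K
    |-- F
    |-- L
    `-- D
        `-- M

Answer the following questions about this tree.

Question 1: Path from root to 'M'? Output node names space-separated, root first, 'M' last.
Answer: G A D M

Derivation:
Walk down from root: G -> A -> D -> M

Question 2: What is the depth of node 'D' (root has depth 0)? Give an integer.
Answer: 2

Derivation:
Path from root to D: G -> A -> D
Depth = number of edges = 2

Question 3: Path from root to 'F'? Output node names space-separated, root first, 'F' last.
Answer: G A F

Derivation:
Walk down from root: G -> A -> F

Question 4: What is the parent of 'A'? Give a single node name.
Answer: G

Derivation:
Scan adjacency: A appears as child of G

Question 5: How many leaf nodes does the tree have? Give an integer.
Leaves (nodes with no children): B, E, F, K, L, M

Answer: 6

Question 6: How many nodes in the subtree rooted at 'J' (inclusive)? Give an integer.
Subtree rooted at J contains: B, C, E, H, J, K
Count = 6

Answer: 6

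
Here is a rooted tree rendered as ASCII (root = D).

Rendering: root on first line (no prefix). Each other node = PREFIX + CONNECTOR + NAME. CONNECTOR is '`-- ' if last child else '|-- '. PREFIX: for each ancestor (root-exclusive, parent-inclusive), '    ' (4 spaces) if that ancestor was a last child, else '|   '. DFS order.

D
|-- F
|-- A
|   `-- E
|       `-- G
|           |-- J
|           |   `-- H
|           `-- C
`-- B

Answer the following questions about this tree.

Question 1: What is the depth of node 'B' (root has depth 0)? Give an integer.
Answer: 1

Derivation:
Path from root to B: D -> B
Depth = number of edges = 1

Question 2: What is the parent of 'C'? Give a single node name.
Answer: G

Derivation:
Scan adjacency: C appears as child of G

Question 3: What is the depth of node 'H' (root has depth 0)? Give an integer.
Answer: 5

Derivation:
Path from root to H: D -> A -> E -> G -> J -> H
Depth = number of edges = 5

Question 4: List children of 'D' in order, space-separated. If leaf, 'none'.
Node D's children (from adjacency): F, A, B

Answer: F A B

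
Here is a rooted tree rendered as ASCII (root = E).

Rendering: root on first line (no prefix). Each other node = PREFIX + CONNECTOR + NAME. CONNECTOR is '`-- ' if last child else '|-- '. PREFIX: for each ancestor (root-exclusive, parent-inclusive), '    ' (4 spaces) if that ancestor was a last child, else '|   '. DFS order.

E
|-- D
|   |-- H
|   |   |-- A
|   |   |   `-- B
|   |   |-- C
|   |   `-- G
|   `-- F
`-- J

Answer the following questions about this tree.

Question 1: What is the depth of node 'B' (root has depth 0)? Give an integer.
Path from root to B: E -> D -> H -> A -> B
Depth = number of edges = 4

Answer: 4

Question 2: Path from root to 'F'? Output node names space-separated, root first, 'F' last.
Answer: E D F

Derivation:
Walk down from root: E -> D -> F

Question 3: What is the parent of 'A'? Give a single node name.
Scan adjacency: A appears as child of H

Answer: H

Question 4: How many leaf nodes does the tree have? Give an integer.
Answer: 5

Derivation:
Leaves (nodes with no children): B, C, F, G, J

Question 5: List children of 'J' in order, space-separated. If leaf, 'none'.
Answer: none

Derivation:
Node J's children (from adjacency): (leaf)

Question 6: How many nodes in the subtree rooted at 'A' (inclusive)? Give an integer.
Subtree rooted at A contains: A, B
Count = 2

Answer: 2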